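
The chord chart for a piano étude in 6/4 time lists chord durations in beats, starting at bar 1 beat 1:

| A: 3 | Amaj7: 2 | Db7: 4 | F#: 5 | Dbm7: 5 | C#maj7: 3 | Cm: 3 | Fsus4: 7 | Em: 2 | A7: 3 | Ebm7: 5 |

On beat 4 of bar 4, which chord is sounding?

Beat 4 of bar 4 is beat (4−1)×6 + 4 = 22 overall.
Running totals: A ends at 3, Amaj7 ends at 5, Db7 ends at 9, F# ends at 14, Dbm7 ends at 19, C#maj7 ends at 22.
Beat 22 falls within C#maj7.

C#maj7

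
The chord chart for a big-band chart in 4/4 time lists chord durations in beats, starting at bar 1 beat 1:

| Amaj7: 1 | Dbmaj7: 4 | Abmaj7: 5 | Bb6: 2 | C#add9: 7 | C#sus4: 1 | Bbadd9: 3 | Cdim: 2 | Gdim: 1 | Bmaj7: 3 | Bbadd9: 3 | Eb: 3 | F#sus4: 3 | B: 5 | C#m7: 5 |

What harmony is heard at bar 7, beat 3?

Bmaj7

Beat 3 of bar 7 is beat (7−1)×4 + 3 = 27 overall.
Running totals: Amaj7 ends at 1, Dbmaj7 ends at 5, Abmaj7 ends at 10, Bb6 ends at 12, C#add9 ends at 19, C#sus4 ends at 20, Bbadd9 ends at 23, Cdim ends at 25, Gdim ends at 26, Bmaj7 ends at 29.
Beat 27 falls within Bmaj7.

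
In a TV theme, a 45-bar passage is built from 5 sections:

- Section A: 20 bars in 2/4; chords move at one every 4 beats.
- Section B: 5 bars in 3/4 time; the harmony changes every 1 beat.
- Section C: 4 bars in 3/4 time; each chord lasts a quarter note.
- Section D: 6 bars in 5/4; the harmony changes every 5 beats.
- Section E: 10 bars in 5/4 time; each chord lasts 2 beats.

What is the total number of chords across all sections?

A: 20·2 = 40 beats, 40/4 = 10 chords.
B: 5·3 = 15 beats, 15/1 = 15 chords.
C: 4·3 = 12 beats, 12/1 = 12 chords.
D: 6·5 = 30 beats, 30/5 = 6 chords.
E: 10·5 = 50 beats, 50/2 = 25 chords.
Total: 10 + 15 + 12 + 6 + 25 = 68.

68 chords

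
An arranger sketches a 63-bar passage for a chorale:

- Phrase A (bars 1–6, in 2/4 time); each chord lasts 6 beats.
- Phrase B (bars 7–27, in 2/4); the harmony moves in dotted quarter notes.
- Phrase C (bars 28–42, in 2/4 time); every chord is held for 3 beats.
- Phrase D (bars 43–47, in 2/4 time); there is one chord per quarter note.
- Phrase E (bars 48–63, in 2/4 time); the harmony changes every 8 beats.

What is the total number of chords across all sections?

54 chords

A: 6·2 = 12 beats, 12/6 = 2 chords.
B: 21·2 = 42 beats, 42/1.5 = 28 chords.
C: 15·2 = 30 beats, 30/3 = 10 chords.
D: 5·2 = 10 beats, 10/1 = 10 chords.
E: 16·2 = 32 beats, 32/8 = 4 chords.
Total: 2 + 28 + 10 + 10 + 4 = 54.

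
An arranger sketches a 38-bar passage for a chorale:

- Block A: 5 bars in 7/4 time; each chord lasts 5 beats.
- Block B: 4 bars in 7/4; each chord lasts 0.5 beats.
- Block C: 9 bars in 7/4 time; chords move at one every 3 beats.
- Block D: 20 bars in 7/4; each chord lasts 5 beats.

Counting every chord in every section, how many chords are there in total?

112 chords

A has 35 beats and chords last 5 each, so 7 chords.
B has 28 beats and chords last 0.5 each, so 56 chords.
C has 63 beats and chords last 3 each, so 21 chords.
D has 140 beats and chords last 5 each, so 28 chords.
Total: 7 + 56 + 21 + 28 = 112.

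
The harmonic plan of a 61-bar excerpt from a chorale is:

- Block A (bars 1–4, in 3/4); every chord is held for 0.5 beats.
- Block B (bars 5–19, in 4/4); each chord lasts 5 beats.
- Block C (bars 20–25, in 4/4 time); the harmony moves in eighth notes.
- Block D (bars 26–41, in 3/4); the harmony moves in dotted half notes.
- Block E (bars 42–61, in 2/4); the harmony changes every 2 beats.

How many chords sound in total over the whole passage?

A: 4 bars × 3 beats = 12 beats; 0.5 beats/chord → 24 chords.
B: 15 bars × 4 beats = 60 beats; 5 beats/chord → 12 chords.
C: 6 bars × 4 beats = 24 beats; 0.5 beats/chord → 48 chords.
D: 16 bars × 3 beats = 48 beats; 3 beats/chord → 16 chords.
E: 20 bars × 2 beats = 40 beats; 2 beats/chord → 20 chords.
Total: 24 + 12 + 48 + 16 + 20 = 120.

120 chords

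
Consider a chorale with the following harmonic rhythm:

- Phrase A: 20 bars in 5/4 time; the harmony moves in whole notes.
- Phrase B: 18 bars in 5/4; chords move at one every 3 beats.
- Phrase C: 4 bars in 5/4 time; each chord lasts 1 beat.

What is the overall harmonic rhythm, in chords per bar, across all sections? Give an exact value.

25/14 chords per bar

A: 20 × 5 = 100 beats ÷ 4 = 25 chords.
B: 18 × 5 = 90 beats ÷ 3 = 30 chords.
C: 4 × 5 = 20 beats ÷ 1 = 20 chords.
Overall: 75 chords over 42 bars → 75/42 = 25/14 chords per bar.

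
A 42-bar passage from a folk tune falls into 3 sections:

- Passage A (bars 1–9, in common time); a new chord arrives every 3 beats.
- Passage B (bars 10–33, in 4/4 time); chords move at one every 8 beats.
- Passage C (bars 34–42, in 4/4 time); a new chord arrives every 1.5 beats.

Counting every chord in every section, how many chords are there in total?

A has 36 beats and chords last 3 each, so 12 chords.
B has 96 beats and chords last 8 each, so 12 chords.
C has 36 beats and chords last 1.5 each, so 24 chords.
Total: 12 + 12 + 24 = 48.

48 chords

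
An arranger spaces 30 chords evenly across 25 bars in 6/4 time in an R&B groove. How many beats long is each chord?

5 beats

25 bars × 6 beats/bar = 150 beats total.
150 beats ÷ 30 chords = 5 beats per chord.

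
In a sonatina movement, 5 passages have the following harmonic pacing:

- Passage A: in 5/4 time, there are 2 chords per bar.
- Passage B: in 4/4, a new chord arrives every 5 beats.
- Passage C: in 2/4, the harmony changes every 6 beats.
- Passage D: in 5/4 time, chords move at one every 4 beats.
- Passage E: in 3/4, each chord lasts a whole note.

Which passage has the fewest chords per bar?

A: 5 beats/bar ÷ 2.5 beats/chord = 2 chords/bar.
B: 4 beats/bar ÷ 5 beats/chord = 0.8 chords/bar.
C: 2 beats/bar ÷ 6 beats/chord = 1/3 chords/bar.
D: 5 beats/bar ÷ 4 beats/chord = 1.25 chords/bar.
E: 3 beats/bar ÷ 4 beats/chord = 0.75 chords/bar.
Slowest is C at 1/3 chords/bar.

Passage C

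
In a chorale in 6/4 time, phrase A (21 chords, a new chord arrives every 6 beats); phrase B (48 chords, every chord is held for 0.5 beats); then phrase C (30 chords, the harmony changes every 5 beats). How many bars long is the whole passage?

50 bars

A: 21 × 6 = 126 beats = 21 bars.
B: 48 × 0.5 = 24 beats = 4 bars.
C: 30 × 5 = 150 beats = 25 bars.
Total: 21 + 4 + 25 = 50 bars.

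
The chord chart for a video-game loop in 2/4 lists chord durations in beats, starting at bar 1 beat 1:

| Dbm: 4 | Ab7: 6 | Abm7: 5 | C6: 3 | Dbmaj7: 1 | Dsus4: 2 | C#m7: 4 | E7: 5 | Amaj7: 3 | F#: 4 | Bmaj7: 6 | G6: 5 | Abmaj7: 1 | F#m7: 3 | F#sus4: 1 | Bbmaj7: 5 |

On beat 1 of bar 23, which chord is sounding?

Beat 1 of bar 23 is beat (23−1)×2 + 1 = 45 overall.
Running totals: Dbm ends at 4, Ab7 ends at 10, Abm7 ends at 15, C6 ends at 18, Dbmaj7 ends at 19, Dsus4 ends at 21, C#m7 ends at 25, E7 ends at 30, Amaj7 ends at 33, F# ends at 37, Bmaj7 ends at 43, G6 ends at 48.
Beat 45 falls within G6.

G6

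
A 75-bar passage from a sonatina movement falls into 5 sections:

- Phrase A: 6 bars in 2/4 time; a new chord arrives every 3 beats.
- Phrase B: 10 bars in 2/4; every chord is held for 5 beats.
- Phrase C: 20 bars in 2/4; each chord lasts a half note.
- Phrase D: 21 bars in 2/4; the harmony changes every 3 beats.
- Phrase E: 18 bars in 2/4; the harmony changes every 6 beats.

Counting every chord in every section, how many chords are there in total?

48 chords

A: 6 bars × 2 beats = 12 beats; 3 beats/chord → 4 chords.
B: 10 bars × 2 beats = 20 beats; 5 beats/chord → 4 chords.
C: 20 bars × 2 beats = 40 beats; 2 beats/chord → 20 chords.
D: 21 bars × 2 beats = 42 beats; 3 beats/chord → 14 chords.
E: 18 bars × 2 beats = 36 beats; 6 beats/chord → 6 chords.
Total: 4 + 4 + 20 + 14 + 6 = 48.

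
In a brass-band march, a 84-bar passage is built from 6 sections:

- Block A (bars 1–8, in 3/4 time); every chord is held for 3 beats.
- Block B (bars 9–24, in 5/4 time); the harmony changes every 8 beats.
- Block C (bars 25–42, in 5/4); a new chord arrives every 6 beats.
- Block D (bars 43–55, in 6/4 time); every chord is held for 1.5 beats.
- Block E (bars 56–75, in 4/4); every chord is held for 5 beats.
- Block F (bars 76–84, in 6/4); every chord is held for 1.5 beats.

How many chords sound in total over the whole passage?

A: 8 bars × 3 beats = 24 beats; 3 beats/chord → 8 chords.
B: 16 bars × 5 beats = 80 beats; 8 beats/chord → 10 chords.
C: 18 bars × 5 beats = 90 beats; 6 beats/chord → 15 chords.
D: 13 bars × 6 beats = 78 beats; 1.5 beats/chord → 52 chords.
E: 20 bars × 4 beats = 80 beats; 5 beats/chord → 16 chords.
F: 9 bars × 6 beats = 54 beats; 1.5 beats/chord → 36 chords.
Total: 8 + 10 + 15 + 52 + 16 + 36 = 137.

137 chords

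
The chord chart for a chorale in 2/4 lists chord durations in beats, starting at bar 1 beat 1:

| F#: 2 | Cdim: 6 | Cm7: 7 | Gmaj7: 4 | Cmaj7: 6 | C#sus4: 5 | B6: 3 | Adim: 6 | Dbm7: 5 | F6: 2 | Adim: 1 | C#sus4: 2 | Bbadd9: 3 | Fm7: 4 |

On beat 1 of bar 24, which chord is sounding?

Beat 1 of bar 24 is beat (24−1)×2 + 1 = 47 overall.
Running totals: F# ends at 2, Cdim ends at 8, Cm7 ends at 15, Gmaj7 ends at 19, Cmaj7 ends at 25, C#sus4 ends at 30, B6 ends at 33, Adim ends at 39, Dbm7 ends at 44, F6 ends at 46, Adim ends at 47.
Beat 47 falls within Adim.

Adim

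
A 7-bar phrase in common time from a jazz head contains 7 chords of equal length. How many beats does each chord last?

4 beats

7 bars × 4 beats/bar = 28 beats total.
28 beats ÷ 7 chords = 4 beats per chord.
(That is a whole note.)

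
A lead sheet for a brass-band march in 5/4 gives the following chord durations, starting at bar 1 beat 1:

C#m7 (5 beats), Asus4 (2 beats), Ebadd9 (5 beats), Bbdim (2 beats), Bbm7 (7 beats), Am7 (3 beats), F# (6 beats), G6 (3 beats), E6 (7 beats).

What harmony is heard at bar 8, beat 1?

Beat 1 of bar 8 is beat (8−1)×5 + 1 = 36 overall.
Running totals: C#m7 ends at 5, Asus4 ends at 7, Ebadd9 ends at 12, Bbdim ends at 14, Bbm7 ends at 21, Am7 ends at 24, F# ends at 30, G6 ends at 33, E6 ends at 40.
Beat 36 falls within E6.

E6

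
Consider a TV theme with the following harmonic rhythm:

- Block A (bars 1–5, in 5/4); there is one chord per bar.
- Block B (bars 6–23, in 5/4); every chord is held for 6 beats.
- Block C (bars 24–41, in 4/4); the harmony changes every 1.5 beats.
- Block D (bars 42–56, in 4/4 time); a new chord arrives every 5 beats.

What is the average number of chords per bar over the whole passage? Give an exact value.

A: 5 × 5 = 25 beats ÷ 5 = 5 chords.
B: 18 × 5 = 90 beats ÷ 6 = 15 chords.
C: 18 × 4 = 72 beats ÷ 1.5 = 48 chords.
D: 15 × 4 = 60 beats ÷ 5 = 12 chords.
Overall: 80 chords over 56 bars → 80/56 = 10/7 chords per bar.

10/7 chords per bar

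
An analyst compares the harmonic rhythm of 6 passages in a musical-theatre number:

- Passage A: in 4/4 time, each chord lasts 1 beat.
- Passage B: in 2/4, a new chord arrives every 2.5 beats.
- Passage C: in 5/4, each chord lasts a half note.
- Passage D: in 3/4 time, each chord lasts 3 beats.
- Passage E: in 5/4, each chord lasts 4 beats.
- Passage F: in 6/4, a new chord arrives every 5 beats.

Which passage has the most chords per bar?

A: 4 beats/bar ÷ 1 beat/chord = 4 chords/bar.
B: 2 beats/bar ÷ 2.5 beats/chord = 0.8 chords/bar.
C: 5 beats/bar ÷ 2 beats/chord = 2.5 chords/bar.
D: 3 beats/bar ÷ 3 beats/chord = 1 chord/bar.
E: 5 beats/bar ÷ 4 beats/chord = 1.25 chords/bar.
F: 6 beats/bar ÷ 5 beats/chord = 1.2 chords/bar.
Fastest is A at 4 chords/bar.

Passage A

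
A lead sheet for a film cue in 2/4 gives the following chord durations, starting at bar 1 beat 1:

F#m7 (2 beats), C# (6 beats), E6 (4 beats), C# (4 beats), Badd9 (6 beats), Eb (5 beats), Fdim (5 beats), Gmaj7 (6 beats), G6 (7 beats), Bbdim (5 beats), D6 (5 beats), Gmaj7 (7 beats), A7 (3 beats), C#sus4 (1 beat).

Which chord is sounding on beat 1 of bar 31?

Gmaj7

Beat 1 of bar 31 is beat (31−1)×2 + 1 = 61 overall.
Running totals: F#m7 ends at 2, C# ends at 8, E6 ends at 12, C# ends at 16, Badd9 ends at 22, Eb ends at 27, Fdim ends at 32, Gmaj7 ends at 38, G6 ends at 45, Bbdim ends at 50, D6 ends at 55, Gmaj7 ends at 62.
Beat 61 falls within Gmaj7.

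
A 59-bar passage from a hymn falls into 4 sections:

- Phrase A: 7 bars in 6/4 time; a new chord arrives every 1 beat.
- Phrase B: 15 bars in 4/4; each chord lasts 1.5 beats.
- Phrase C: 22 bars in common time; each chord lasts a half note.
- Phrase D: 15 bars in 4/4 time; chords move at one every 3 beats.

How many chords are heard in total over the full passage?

146 chords

A: 7 bars × 6 beats = 42 beats; 1 beat/chord → 42 chords.
B: 15 bars × 4 beats = 60 beats; 1.5 beats/chord → 40 chords.
C: 22 bars × 4 beats = 88 beats; 2 beats/chord → 44 chords.
D: 15 bars × 4 beats = 60 beats; 3 beats/chord → 20 chords.
Total: 42 + 40 + 44 + 20 = 146.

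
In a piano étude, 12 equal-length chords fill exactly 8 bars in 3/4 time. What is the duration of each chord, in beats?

8 bars × 3 beats/bar = 24 beats total.
24 beats ÷ 12 chords = 2 beats per chord.
(That is a half note.)

2 beats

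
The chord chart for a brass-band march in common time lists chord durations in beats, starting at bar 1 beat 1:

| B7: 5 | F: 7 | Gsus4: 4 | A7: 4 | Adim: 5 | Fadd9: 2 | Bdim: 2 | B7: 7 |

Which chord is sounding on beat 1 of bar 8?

Beat 1 of bar 8 is beat (8−1)×4 + 1 = 29 overall.
Running totals: B7 ends at 5, F ends at 12, Gsus4 ends at 16, A7 ends at 20, Adim ends at 25, Fadd9 ends at 27, Bdim ends at 29.
Beat 29 falls within Bdim.

Bdim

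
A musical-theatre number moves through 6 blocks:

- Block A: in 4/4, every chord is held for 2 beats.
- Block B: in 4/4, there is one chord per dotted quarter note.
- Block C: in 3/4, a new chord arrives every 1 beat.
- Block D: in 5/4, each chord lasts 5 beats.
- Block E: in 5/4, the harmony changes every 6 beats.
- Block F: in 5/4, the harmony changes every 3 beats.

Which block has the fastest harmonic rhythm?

Block C

A: each chord is 2 beats in 4/4, so 2 per bar.
B: each chord is 1.5 beats in 4/4, so 8/3 per bar.
C: each chord is 1 beat in 3/4, so 3 per bar.
D: each chord is 5 beats in 5/4, so 1 per bar.
E: each chord is 6 beats in 5/4, so 5/6 per bar.
F: each chord is 3 beats in 5/4, so 5/3 per bar.
Fastest is C at 3 chords/bar.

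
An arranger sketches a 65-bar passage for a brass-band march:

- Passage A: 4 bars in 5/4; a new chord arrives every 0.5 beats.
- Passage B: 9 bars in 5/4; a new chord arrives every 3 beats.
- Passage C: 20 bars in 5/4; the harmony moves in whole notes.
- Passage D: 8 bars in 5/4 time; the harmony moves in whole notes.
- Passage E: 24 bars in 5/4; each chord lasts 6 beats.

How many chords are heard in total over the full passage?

A: 4 bars × 5 beats = 20 beats; 0.5 beats/chord → 40 chords.
B: 9 bars × 5 beats = 45 beats; 3 beats/chord → 15 chords.
C: 20 bars × 5 beats = 100 beats; 4 beats/chord → 25 chords.
D: 8 bars × 5 beats = 40 beats; 4 beats/chord → 10 chords.
E: 24 bars × 5 beats = 120 beats; 6 beats/chord → 20 chords.
Total: 40 + 15 + 25 + 10 + 20 = 110.

110 chords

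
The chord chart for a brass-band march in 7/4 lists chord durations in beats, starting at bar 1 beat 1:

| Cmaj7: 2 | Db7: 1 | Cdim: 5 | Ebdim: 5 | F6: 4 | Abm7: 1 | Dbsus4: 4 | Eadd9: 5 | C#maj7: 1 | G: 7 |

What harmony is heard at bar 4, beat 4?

Beat 4 of bar 4 is beat (4−1)×7 + 4 = 25 overall.
Running totals: Cmaj7 ends at 2, Db7 ends at 3, Cdim ends at 8, Ebdim ends at 13, F6 ends at 17, Abm7 ends at 18, Dbsus4 ends at 22, Eadd9 ends at 27.
Beat 25 falls within Eadd9.

Eadd9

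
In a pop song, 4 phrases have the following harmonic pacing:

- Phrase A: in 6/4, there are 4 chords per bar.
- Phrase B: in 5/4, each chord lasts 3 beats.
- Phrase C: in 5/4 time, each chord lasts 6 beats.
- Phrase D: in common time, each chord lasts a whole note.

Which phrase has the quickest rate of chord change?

Phrase A

A: each chord is 1.5 beats in 6/4, so 4 per bar.
B: each chord is 3 beats in 5/4, so 5/3 per bar.
C: each chord is 6 beats in 5/4, so 5/6 per bar.
D: each chord is 4 beats in 4/4, so 1 per bar.
Fastest is A at 4 chords/bar.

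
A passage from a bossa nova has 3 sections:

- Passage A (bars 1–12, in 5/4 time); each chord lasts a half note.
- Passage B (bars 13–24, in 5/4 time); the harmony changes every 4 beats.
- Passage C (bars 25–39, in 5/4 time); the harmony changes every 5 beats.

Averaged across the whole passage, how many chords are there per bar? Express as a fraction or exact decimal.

20/13 chords per bar

A: 12 × 5 = 60 beats ÷ 2 = 30 chords.
B: 12 × 5 = 60 beats ÷ 4 = 15 chords.
C: 15 × 5 = 75 beats ÷ 5 = 15 chords.
Overall: 60 chords over 39 bars → 60/39 = 20/13 chords per bar.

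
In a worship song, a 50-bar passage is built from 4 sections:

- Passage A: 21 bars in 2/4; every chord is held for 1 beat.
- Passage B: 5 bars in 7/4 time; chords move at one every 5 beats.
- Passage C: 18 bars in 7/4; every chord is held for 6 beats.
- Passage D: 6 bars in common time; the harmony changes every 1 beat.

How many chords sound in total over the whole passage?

94 chords

A has 42 beats and chords last 1 each, so 42 chords.
B has 35 beats and chords last 5 each, so 7 chords.
C has 126 beats and chords last 6 each, so 21 chords.
D has 24 beats and chords last 1 each, so 24 chords.
Total: 42 + 7 + 21 + 24 = 94.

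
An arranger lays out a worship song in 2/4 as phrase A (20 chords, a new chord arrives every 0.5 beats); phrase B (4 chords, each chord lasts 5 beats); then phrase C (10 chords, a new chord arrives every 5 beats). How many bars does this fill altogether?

40 bars

A: 20 × 0.5 = 10 beats = 5 bars.
B: 4 × 5 = 20 beats = 10 bars.
C: 10 × 5 = 50 beats = 25 bars.
Total: 5 + 10 + 25 = 40 bars.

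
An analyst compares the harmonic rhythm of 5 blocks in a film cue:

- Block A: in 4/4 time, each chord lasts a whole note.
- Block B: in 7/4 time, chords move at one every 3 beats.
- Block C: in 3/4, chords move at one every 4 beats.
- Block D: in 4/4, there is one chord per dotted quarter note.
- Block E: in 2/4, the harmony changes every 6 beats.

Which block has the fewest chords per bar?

A: 4/4 = 1 chord/bar.
B: 7/3 = 7/3 chords/bar.
C: 3/4 = 0.75 chords/bar.
D: 4/1.5 = 8/3 chords/bar.
E: 2/6 = 1/3 chords/bar.
Slowest is E at 1/3 chords/bar.

Block E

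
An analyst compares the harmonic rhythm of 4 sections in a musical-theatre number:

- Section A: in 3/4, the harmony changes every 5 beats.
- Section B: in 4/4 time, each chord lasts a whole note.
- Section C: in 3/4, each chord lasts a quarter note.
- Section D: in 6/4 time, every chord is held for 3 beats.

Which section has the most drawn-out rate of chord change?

A: 3 beats/bar ÷ 5 beats/chord = 0.6 chords/bar.
B: 4 beats/bar ÷ 4 beats/chord = 1 chord/bar.
C: 3 beats/bar ÷ 1 beat/chord = 3 chords/bar.
D: 6 beats/bar ÷ 3 beats/chord = 2 chords/bar.
Slowest is A at 0.6 chords/bar.

Section A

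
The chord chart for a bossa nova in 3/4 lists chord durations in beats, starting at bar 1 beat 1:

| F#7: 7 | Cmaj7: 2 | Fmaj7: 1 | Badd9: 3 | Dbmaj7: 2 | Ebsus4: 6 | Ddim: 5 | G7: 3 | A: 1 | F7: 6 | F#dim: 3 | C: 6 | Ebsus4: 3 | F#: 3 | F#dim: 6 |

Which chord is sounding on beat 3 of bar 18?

Beat 3 of bar 18 is beat (18−1)×3 + 3 = 54 overall.
Running totals: F#7 ends at 7, Cmaj7 ends at 9, Fmaj7 ends at 10, Badd9 ends at 13, Dbmaj7 ends at 15, Ebsus4 ends at 21, Ddim ends at 26, G7 ends at 29, A ends at 30, F7 ends at 36, F#dim ends at 39, C ends at 45, Ebsus4 ends at 48, F# ends at 51, F#dim ends at 57.
Beat 54 falls within F#dim.

F#dim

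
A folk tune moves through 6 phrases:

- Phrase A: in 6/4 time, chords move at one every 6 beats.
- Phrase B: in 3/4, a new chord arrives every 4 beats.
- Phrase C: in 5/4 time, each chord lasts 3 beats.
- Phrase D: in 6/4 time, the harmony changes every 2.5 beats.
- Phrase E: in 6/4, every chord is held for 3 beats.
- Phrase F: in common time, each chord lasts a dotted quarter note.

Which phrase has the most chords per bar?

Phrase F

A: each chord is 6 beats in 6/4, so 1 per bar.
B: each chord is 4 beats in 3/4, so 0.75 per bar.
C: each chord is 3 beats in 5/4, so 5/3 per bar.
D: each chord is 2.5 beats in 6/4, so 2.4 per bar.
E: each chord is 3 beats in 6/4, so 2 per bar.
F: each chord is 1.5 beats in 4/4, so 8/3 per bar.
Fastest is F at 8/3 chords/bar.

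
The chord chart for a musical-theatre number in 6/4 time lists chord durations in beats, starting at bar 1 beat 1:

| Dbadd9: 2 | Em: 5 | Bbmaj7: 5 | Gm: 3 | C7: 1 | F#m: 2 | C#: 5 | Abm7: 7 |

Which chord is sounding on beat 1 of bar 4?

C#

Beat 1 of bar 4 is beat (4−1)×6 + 1 = 19 overall.
Running totals: Dbadd9 ends at 2, Em ends at 7, Bbmaj7 ends at 12, Gm ends at 15, C7 ends at 16, F#m ends at 18, C# ends at 23.
Beat 19 falls within C#.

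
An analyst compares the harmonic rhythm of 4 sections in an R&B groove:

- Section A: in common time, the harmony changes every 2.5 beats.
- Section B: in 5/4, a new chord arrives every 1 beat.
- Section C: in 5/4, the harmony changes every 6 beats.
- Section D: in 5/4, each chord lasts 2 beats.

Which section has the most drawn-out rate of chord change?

A: 4/2.5 = 1.6 chords/bar.
B: 5/1 = 5 chords/bar.
C: 5/6 = 5/6 chords/bar.
D: 5/2 = 2.5 chords/bar.
Slowest is C at 5/6 chords/bar.

Section C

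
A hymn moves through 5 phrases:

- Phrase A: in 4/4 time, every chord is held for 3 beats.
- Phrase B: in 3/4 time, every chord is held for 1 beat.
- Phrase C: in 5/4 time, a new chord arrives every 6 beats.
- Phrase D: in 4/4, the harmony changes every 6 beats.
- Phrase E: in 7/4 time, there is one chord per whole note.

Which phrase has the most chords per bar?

Phrase B

A: 4/3 = 4/3 chords/bar.
B: 3/1 = 3 chords/bar.
C: 5/6 = 5/6 chords/bar.
D: 4/6 = 2/3 chords/bar.
E: 7/4 = 1.75 chords/bar.
Fastest is B at 3 chords/bar.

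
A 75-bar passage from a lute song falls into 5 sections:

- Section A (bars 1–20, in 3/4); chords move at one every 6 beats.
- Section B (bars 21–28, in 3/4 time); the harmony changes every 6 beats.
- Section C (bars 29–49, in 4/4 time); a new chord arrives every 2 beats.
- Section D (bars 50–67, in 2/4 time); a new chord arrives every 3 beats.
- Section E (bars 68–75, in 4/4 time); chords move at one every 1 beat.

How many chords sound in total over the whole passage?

100 chords

A: 20·3 = 60 beats, 60/6 = 10 chords.
B: 8·3 = 24 beats, 24/6 = 4 chords.
C: 21·4 = 84 beats, 84/2 = 42 chords.
D: 18·2 = 36 beats, 36/3 = 12 chords.
E: 8·4 = 32 beats, 32/1 = 32 chords.
Total: 10 + 4 + 42 + 12 + 32 = 100.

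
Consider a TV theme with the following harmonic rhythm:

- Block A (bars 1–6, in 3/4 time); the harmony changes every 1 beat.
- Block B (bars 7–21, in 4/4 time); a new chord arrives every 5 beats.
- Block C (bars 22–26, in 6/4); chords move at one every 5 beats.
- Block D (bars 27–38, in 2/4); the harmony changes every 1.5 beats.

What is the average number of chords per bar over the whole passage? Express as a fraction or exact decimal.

A: 6 bars of 3 beats is 18 beats; at 1 beat each that's 18 chords.
B: 15 bars of 4 beats is 60 beats; at 5 beats each that's 12 chords.
C: 5 bars of 6 beats is 30 beats; at 5 beats each that's 6 chords.
D: 12 bars of 2 beats is 24 beats; at 1.5 beats each that's 16 chords.
Overall: 52 chords over 38 bars → 52/38 = 26/19 chords per bar.

26/19 chords per bar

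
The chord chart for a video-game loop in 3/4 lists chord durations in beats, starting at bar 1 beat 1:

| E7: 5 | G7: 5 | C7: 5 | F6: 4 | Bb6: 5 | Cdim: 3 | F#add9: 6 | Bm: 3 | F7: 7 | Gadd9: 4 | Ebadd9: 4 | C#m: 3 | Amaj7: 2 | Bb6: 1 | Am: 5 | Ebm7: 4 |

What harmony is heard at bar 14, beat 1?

F7

Beat 1 of bar 14 is beat (14−1)×3 + 1 = 40 overall.
Running totals: E7 ends at 5, G7 ends at 10, C7 ends at 15, F6 ends at 19, Bb6 ends at 24, Cdim ends at 27, F#add9 ends at 33, Bm ends at 36, F7 ends at 43.
Beat 40 falls within F7.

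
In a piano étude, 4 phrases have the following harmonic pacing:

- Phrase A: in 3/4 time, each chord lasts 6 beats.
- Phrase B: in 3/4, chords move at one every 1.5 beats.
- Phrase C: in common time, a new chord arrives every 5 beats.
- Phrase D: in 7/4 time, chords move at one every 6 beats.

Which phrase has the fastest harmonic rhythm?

Phrase B

A: 3 beats/bar ÷ 6 beats/chord = 0.5 chords/bar.
B: 3 beats/bar ÷ 1.5 beats/chord = 2 chords/bar.
C: 4 beats/bar ÷ 5 beats/chord = 0.8 chords/bar.
D: 7 beats/bar ÷ 6 beats/chord = 7/6 chords/bar.
Fastest is B at 2 chords/bar.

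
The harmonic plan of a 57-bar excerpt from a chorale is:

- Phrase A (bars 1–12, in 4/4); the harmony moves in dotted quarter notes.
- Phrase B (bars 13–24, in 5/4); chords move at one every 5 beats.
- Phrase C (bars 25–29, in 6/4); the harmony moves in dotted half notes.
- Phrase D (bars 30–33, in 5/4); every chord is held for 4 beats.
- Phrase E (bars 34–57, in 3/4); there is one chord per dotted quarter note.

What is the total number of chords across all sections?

A: 12 bars × 4 beats = 48 beats; 1.5 beats/chord → 32 chords.
B: 12 bars × 5 beats = 60 beats; 5 beats/chord → 12 chords.
C: 5 bars × 6 beats = 30 beats; 3 beats/chord → 10 chords.
D: 4 bars × 5 beats = 20 beats; 4 beats/chord → 5 chords.
E: 24 bars × 3 beats = 72 beats; 1.5 beats/chord → 48 chords.
Total: 32 + 12 + 10 + 5 + 48 = 107.

107 chords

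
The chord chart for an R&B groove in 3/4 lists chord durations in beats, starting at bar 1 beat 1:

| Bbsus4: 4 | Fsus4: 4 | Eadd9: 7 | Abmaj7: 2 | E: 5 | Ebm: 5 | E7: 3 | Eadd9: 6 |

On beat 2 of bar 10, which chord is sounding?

Beat 2 of bar 10 is beat (10−1)×3 + 2 = 29 overall.
Running totals: Bbsus4 ends at 4, Fsus4 ends at 8, Eadd9 ends at 15, Abmaj7 ends at 17, E ends at 22, Ebm ends at 27, E7 ends at 30.
Beat 29 falls within E7.

E7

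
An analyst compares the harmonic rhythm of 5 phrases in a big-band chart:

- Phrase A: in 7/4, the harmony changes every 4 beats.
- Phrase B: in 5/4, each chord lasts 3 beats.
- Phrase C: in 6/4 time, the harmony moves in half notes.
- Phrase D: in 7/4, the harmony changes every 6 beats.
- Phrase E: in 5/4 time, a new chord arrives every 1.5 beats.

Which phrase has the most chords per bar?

Phrase E

A: each chord is 4 beats in 7/4, so 1.75 per bar.
B: each chord is 3 beats in 5/4, so 5/3 per bar.
C: each chord is 2 beats in 6/4, so 3 per bar.
D: each chord is 6 beats in 7/4, so 7/6 per bar.
E: each chord is 1.5 beats in 5/4, so 10/3 per bar.
Fastest is E at 10/3 chords/bar.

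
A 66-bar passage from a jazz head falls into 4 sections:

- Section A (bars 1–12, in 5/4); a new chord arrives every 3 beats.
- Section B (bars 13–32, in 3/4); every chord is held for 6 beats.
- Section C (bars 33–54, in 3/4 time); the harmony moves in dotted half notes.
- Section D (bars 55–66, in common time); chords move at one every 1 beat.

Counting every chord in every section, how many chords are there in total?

100 chords

A: 12·5 = 60 beats, 60/3 = 20 chords.
B: 20·3 = 60 beats, 60/6 = 10 chords.
C: 22·3 = 66 beats, 66/3 = 22 chords.
D: 12·4 = 48 beats, 48/1 = 48 chords.
Total: 20 + 10 + 22 + 48 = 100.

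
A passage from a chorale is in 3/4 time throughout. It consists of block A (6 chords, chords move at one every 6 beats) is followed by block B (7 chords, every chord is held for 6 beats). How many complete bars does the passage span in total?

A: 6 × 6 = 36 beats = 12 bars.
B: 7 × 6 = 42 beats = 14 bars.
Total: 12 + 14 = 26 bars.

26 bars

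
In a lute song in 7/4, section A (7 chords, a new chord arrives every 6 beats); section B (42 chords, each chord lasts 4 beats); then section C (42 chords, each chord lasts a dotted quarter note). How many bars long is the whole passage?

39 bars

A: 7 × 6 = 42 beats = 6 bars.
B: 42 × 4 = 168 beats = 24 bars.
C: 42 × 1.5 = 63 beats = 9 bars.
Total: 6 + 24 + 9 = 39 bars.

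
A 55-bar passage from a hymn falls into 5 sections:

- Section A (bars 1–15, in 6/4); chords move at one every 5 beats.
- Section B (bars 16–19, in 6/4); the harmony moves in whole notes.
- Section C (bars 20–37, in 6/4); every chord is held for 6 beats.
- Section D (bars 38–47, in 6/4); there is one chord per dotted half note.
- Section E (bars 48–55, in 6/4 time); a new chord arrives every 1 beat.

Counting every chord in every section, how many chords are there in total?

A: 15·6 = 90 beats, 90/5 = 18 chords.
B: 4·6 = 24 beats, 24/4 = 6 chords.
C: 18·6 = 108 beats, 108/6 = 18 chords.
D: 10·6 = 60 beats, 60/3 = 20 chords.
E: 8·6 = 48 beats, 48/1 = 48 chords.
Total: 18 + 6 + 18 + 20 + 48 = 110.

110 chords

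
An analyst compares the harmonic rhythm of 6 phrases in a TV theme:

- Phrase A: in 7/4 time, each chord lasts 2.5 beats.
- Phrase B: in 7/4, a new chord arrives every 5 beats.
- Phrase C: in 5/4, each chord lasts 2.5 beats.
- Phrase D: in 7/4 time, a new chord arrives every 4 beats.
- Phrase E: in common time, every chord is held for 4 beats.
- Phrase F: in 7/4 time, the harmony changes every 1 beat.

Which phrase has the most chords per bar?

Phrase F

A: 7 beats/bar ÷ 2.5 beats/chord = 2.8 chords/bar.
B: 7 beats/bar ÷ 5 beats/chord = 1.4 chords/bar.
C: 5 beats/bar ÷ 2.5 beats/chord = 2 chords/bar.
D: 7 beats/bar ÷ 4 beats/chord = 1.75 chords/bar.
E: 4 beats/bar ÷ 4 beats/chord = 1 chord/bar.
F: 7 beats/bar ÷ 1 beat/chord = 7 chords/bar.
Fastest is F at 7 chords/bar.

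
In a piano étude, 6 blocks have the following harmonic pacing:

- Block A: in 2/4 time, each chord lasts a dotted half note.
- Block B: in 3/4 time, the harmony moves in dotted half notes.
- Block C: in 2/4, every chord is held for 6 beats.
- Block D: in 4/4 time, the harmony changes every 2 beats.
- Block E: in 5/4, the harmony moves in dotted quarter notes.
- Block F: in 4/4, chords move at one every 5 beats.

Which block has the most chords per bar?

A: 2 beats/bar ÷ 3 beats/chord = 2/3 chords/bar.
B: 3 beats/bar ÷ 3 beats/chord = 1 chord/bar.
C: 2 beats/bar ÷ 6 beats/chord = 1/3 chords/bar.
D: 4 beats/bar ÷ 2 beats/chord = 2 chords/bar.
E: 5 beats/bar ÷ 1.5 beats/chord = 10/3 chords/bar.
F: 4 beats/bar ÷ 5 beats/chord = 0.8 chords/bar.
Fastest is E at 10/3 chords/bar.

Block E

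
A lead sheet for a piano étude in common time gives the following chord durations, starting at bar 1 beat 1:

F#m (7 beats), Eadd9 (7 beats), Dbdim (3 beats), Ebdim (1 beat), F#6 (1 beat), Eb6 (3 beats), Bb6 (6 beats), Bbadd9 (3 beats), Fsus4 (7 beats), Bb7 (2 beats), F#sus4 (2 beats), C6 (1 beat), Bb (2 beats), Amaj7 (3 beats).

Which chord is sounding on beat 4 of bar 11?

Bb

Beat 4 of bar 11 is beat (11−1)×4 + 4 = 44 overall.
Running totals: F#m ends at 7, Eadd9 ends at 14, Dbdim ends at 17, Ebdim ends at 18, F#6 ends at 19, Eb6 ends at 22, Bb6 ends at 28, Bbadd9 ends at 31, Fsus4 ends at 38, Bb7 ends at 40, F#sus4 ends at 42, C6 ends at 43, Bb ends at 45.
Beat 44 falls within Bb.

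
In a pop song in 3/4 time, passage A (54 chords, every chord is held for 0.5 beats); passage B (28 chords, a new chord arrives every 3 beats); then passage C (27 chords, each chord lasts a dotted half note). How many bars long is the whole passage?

64 bars

A: 54 × 0.5 = 27 beats = 9 bars.
B: 28 × 3 = 84 beats = 28 bars.
C: 27 × 3 = 81 beats = 27 bars.
Total: 9 + 28 + 27 = 64 bars.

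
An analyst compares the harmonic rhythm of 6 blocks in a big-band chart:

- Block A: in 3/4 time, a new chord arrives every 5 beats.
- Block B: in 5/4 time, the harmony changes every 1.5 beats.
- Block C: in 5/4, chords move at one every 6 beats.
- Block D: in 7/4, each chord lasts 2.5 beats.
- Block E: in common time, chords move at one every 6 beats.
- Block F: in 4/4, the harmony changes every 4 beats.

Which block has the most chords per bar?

A: each chord is 5 beats in 3/4, so 0.6 per bar.
B: each chord is 1.5 beats in 5/4, so 10/3 per bar.
C: each chord is 6 beats in 5/4, so 5/6 per bar.
D: each chord is 2.5 beats in 7/4, so 2.8 per bar.
E: each chord is 6 beats in 4/4, so 2/3 per bar.
F: each chord is 4 beats in 4/4, so 1 per bar.
Fastest is B at 10/3 chords/bar.

Block B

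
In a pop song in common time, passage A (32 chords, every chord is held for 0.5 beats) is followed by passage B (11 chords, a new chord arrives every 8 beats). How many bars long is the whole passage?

A: 32 × 0.5 = 16 beats = 4 bars.
B: 11 × 8 = 88 beats = 22 bars.
Total: 4 + 22 = 26 bars.

26 bars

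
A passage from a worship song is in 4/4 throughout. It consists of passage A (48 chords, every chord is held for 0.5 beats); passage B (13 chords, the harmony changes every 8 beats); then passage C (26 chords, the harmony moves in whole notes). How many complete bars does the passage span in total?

58 bars

A: 48 × 0.5 = 24 beats = 6 bars.
B: 13 × 8 = 104 beats = 26 bars.
C: 26 × 4 = 104 beats = 26 bars.
Total: 6 + 26 + 26 = 58 bars.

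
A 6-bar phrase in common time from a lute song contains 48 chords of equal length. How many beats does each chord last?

0.5 beats

6 bars × 4 beats/bar = 24 beats total.
24 beats ÷ 48 chords = 0.5 beats per chord.
(That is an eighth note.)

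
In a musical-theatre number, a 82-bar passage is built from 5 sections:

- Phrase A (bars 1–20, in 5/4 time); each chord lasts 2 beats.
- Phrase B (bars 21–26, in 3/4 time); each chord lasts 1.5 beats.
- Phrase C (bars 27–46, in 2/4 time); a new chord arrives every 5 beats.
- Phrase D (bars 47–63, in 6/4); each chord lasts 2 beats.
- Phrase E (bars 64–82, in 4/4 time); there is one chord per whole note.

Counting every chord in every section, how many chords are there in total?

A: 20 bars × 5 beats = 100 beats; 2 beats/chord → 50 chords.
B: 6 bars × 3 beats = 18 beats; 1.5 beats/chord → 12 chords.
C: 20 bars × 2 beats = 40 beats; 5 beats/chord → 8 chords.
D: 17 bars × 6 beats = 102 beats; 2 beats/chord → 51 chords.
E: 19 bars × 4 beats = 76 beats; 4 beats/chord → 19 chords.
Total: 50 + 12 + 8 + 51 + 19 = 140.

140 chords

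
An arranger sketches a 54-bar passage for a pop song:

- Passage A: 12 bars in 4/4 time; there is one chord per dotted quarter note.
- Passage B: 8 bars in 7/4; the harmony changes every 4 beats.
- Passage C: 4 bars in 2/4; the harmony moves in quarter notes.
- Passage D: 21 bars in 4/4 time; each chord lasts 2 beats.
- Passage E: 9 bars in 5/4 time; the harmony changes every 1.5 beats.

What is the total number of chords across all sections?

A: 12 bars × 4 beats = 48 beats; 1.5 beats/chord → 32 chords.
B: 8 bars × 7 beats = 56 beats; 4 beats/chord → 14 chords.
C: 4 bars × 2 beats = 8 beats; 1 beat/chord → 8 chords.
D: 21 bars × 4 beats = 84 beats; 2 beats/chord → 42 chords.
E: 9 bars × 5 beats = 45 beats; 1.5 beats/chord → 30 chords.
Total: 32 + 14 + 8 + 42 + 30 = 126.

126 chords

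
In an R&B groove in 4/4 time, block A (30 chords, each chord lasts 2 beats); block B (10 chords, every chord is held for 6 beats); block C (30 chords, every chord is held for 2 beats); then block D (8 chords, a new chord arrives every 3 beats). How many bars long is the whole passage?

51 bars

A: 30 × 2 = 60 beats = 15 bars.
B: 10 × 6 = 60 beats = 15 bars.
C: 30 × 2 = 60 beats = 15 bars.
D: 8 × 3 = 24 beats = 6 bars.
Total: 15 + 15 + 15 + 6 = 51 bars.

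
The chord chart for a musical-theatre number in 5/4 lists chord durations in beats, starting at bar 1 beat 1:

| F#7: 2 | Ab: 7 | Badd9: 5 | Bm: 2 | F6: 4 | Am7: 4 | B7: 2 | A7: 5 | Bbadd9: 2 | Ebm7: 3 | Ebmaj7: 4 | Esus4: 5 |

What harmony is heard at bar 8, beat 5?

Ebmaj7

Beat 5 of bar 8 is beat (8−1)×5 + 5 = 40 overall.
Running totals: F#7 ends at 2, Ab ends at 9, Badd9 ends at 14, Bm ends at 16, F6 ends at 20, Am7 ends at 24, B7 ends at 26, A7 ends at 31, Bbadd9 ends at 33, Ebm7 ends at 36, Ebmaj7 ends at 40.
Beat 40 falls within Ebmaj7.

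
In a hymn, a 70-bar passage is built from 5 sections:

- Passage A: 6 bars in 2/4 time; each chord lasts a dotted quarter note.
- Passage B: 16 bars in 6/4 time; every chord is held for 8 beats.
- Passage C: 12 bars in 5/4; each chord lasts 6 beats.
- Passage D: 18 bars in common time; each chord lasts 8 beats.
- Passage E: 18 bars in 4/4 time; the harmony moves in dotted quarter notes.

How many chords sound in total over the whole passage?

87 chords

A: 6·2 = 12 beats, 12/1.5 = 8 chords.
B: 16·6 = 96 beats, 96/8 = 12 chords.
C: 12·5 = 60 beats, 60/6 = 10 chords.
D: 18·4 = 72 beats, 72/8 = 9 chords.
E: 18·4 = 72 beats, 72/1.5 = 48 chords.
Total: 8 + 12 + 10 + 9 + 48 = 87.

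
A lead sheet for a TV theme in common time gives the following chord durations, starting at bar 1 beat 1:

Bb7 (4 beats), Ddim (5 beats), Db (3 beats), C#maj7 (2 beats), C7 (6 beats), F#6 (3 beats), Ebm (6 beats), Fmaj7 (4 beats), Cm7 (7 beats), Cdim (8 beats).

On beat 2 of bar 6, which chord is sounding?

F#6

Beat 2 of bar 6 is beat (6−1)×4 + 2 = 22 overall.
Running totals: Bb7 ends at 4, Ddim ends at 9, Db ends at 12, C#maj7 ends at 14, C7 ends at 20, F#6 ends at 23.
Beat 22 falls within F#6.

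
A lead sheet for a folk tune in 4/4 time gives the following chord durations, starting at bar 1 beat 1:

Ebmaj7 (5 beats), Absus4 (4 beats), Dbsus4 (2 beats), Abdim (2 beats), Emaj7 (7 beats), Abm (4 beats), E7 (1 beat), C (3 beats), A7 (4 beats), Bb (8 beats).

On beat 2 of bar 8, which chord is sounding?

A7

Beat 2 of bar 8 is beat (8−1)×4 + 2 = 30 overall.
Running totals: Ebmaj7 ends at 5, Absus4 ends at 9, Dbsus4 ends at 11, Abdim ends at 13, Emaj7 ends at 20, Abm ends at 24, E7 ends at 25, C ends at 28, A7 ends at 32.
Beat 30 falls within A7.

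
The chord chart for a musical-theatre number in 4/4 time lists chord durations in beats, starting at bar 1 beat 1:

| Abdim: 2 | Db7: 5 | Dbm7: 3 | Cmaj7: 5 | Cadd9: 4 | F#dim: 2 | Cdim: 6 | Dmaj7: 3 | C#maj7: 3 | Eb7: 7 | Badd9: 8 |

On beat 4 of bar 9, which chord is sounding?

Eb7

Beat 4 of bar 9 is beat (9−1)×4 + 4 = 36 overall.
Running totals: Abdim ends at 2, Db7 ends at 7, Dbm7 ends at 10, Cmaj7 ends at 15, Cadd9 ends at 19, F#dim ends at 21, Cdim ends at 27, Dmaj7 ends at 30, C#maj7 ends at 33, Eb7 ends at 40.
Beat 36 falls within Eb7.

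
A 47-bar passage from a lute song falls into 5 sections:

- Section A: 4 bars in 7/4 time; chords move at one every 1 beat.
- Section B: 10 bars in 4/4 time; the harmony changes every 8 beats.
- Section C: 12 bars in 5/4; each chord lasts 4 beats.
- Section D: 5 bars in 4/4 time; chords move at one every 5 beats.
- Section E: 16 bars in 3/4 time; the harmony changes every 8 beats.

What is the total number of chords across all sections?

58 chords

A: 4·7 = 28 beats, 28/1 = 28 chords.
B: 10·4 = 40 beats, 40/8 = 5 chords.
C: 12·5 = 60 beats, 60/4 = 15 chords.
D: 5·4 = 20 beats, 20/5 = 4 chords.
E: 16·3 = 48 beats, 48/8 = 6 chords.
Total: 28 + 5 + 15 + 4 + 6 = 58.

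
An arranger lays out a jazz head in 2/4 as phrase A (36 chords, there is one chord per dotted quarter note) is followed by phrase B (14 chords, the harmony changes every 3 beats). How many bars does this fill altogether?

A: 36 × 1.5 = 54 beats = 27 bars.
B: 14 × 3 = 42 beats = 21 bars.
Total: 27 + 21 = 48 bars.

48 bars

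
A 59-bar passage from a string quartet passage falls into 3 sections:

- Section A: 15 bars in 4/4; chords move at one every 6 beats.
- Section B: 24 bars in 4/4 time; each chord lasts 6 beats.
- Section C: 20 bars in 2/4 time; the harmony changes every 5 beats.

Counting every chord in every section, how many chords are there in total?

34 chords

A: 15·4 = 60 beats, 60/6 = 10 chords.
B: 24·4 = 96 beats, 96/6 = 16 chords.
C: 20·2 = 40 beats, 40/5 = 8 chords.
Total: 10 + 16 + 8 = 34.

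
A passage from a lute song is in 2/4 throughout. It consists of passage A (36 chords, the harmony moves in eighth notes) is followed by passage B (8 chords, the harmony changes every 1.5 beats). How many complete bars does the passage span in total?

15 bars

A: 36 × 0.5 = 18 beats = 9 bars.
B: 8 × 1.5 = 12 beats = 6 bars.
Total: 9 + 6 = 15 bars.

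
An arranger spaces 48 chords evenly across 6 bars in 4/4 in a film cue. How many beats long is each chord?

6 bars × 4 beats/bar = 24 beats total.
24 beats ÷ 48 chords = 0.5 beats per chord.
(That is an eighth note.)

0.5 beats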